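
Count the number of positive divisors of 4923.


4923 = 3^2 × 547^1
d(4923) = (2+1) × (1+1) = 6

6 divisors


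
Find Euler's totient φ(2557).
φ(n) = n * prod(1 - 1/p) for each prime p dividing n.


2557 = 2557
Prime factors: 2557
φ(2557) = 2557 × (1-1/2557)
= 2557 × 2556/2557 = 2556

φ(2557) = 2556


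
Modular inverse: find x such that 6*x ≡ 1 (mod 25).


Use the extended Euclidean algorithm on (25, 6); each row r = 25*s + 6*t:
r=25, s=1, t=0
r=6, s=0, t=1
q=4: r=1, s=1, t=-4   [25*(1) + 6*(-4) = 1]
q=6: r=0, s=-6, t=25   [25*(-6) + 6*(25) = 0]
GCD = 1 with t = -4, so 6*(-4) ≡ 1 (mod 25)
Inverse = -4 mod 25 = 21
Check: 6 * 21 = 126 ≡ 1 (mod 25)

6^(-1) ≡ 21 (mod 25)


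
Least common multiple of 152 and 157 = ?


GCD(152, 157) = 1
LCM = 152*157/1 = 23864/1 = 23864

LCM = 23864


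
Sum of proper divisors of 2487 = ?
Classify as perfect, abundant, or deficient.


Proper divisors: 1, 3, 829
Sum = 1 + 3 + 829 = 833
833 < 2487 → deficient

s(2487) = 833 (deficient)


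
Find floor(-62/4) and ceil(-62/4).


-62/4 = -15.5000
floor = -16
ceil = -15

floor = -16, ceil = -15


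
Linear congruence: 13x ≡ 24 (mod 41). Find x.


GCD(13, 41) = 1, unique solution
a^(-1) mod 41 = 19
x = 19 * 24 mod 41 = 5

x ≡ 5 (mod 41)


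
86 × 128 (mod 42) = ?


86 × 128 = 11008
11008 mod 42 = 4


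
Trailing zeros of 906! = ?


floor(906/5) = 181
floor(906/25) = 36
floor(906/125) = 7
floor(906/625) = 1
Total = 225

225 trailing zeros


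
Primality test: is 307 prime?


Check divisors up to sqrt(307) = 17.5214
No divisors found.
307 is prime.

Yes, 307 is prime


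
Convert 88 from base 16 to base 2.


88 (base 16) = 136 (decimal)
136 (decimal) = 10001000 (base 2)


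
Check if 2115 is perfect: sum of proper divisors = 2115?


Proper divisors of 2115: 1, 3, 5, 9, 15, 45, 47, 141, 235, 423, 705
Sum = 1 + 3 + 5 + 9 + 15 + 45 + 47 + 141 + 235 + 423 + 705 = 1629

No, 2115 is not perfect (1629 ≠ 2115)


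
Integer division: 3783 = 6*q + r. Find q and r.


3783 = 6 * 630 + 3
Check: 3780 + 3 = 3783

q = 630, r = 3


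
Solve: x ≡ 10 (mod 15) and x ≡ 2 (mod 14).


M = 15*14 = 210
M1 = M/15 = 14, M2 = M/14 = 15
M1^(-1) mod 15 = 14, M2^(-1) mod 14 = 1
x = 10*14*14 + 2*15*1 = 1990
1990 mod 210 = 100
Check: 100 mod 15 = 10 ✓, 100 mod 14 = 2 ✓

x ≡ 100 (mod 210)


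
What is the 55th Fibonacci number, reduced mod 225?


F(k) mod 225 for k=1..55:
1, 1, 2, 3, 5, 8, 13, 21, 34, 55, 89, 144, 8, 152, 160, 87, 22, 109, 131, 15, 146, 161, 82, 18, 100, 118, 218, 111, 104, 215, 94, 84, 178, 37, 215, 27, 17, 44, 61, 105, 166, 46, 212, 33, 20, 53, 73, 126, 199, 100, 74, 174, 23, 197, 220
F(55) mod 225 = 220


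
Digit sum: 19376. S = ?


1 + 9 + 3 + 7 + 6 = 26


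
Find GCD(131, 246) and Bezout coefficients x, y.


Tabular extended Euclidean (each row: r = 131*s + 246*t):
r=131, s=1, t=0
r=246, s=0, t=1
q=0: r=131, s=1, t=0   [131*(1) + 246*(0) = 131]
q=1: r=115, s=-1, t=1   [131*(-1) + 246*(1) = 115]
q=1: r=16, s=2, t=-1   [131*(2) + 246*(-1) = 16]
q=7: r=3, s=-15, t=8   [131*(-15) + 246*(8) = 3]
q=5: r=1, s=77, t=-41   [131*(77) + 246*(-41) = 1]
q=3: r=0, s=-246, t=131   [131*(-246) + 246*(131) = 0]
GCD = 1; from the row with r=1: x=77, y=-41
Check: 131*(77) + 246*(-41) = 10087 - 10086 = 1

GCD = 1, x = 77, y = -41


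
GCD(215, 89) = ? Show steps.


215 = 2 * 89 + 37
89 = 2 * 37 + 15
37 = 2 * 15 + 7
15 = 2 * 7 + 1
7 = 7 * 1 + 0
GCD = 1


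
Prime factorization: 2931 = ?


2931 / 3 = 977
977 / 977 = 1
2931 = 3 × 977


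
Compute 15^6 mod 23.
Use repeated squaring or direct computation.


15^1 mod 23 = 15
15^2 mod 23 = 18
15^3 mod 23 = 17
15^4 mod 23 = 2
15^5 mod 23 = 7
15^6 mod 23 = 13


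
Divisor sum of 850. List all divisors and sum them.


Divisors of 850: 1, 2, 5, 10, 17, 25, 34, 50, 85, 170, 425, 850
Sum = 1 + 2 + 5 + 10 + 17 + 25 + 34 + 50 + 85 + 170 + 425 + 850 = 1674

σ(850) = 1674


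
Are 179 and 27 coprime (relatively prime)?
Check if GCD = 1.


Euclidean algorithm:
179 = 6 * 27 + 17
27 = 1 * 17 + 10
17 = 1 * 10 + 7
10 = 1 * 7 + 3
7 = 2 * 3 + 1
3 = 3 * 1 + 0
GCD(179, 27) = 1

Yes, coprime (GCD = 1)


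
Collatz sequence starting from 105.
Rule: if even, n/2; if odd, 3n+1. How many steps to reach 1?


105 → 316 → 158 → 79 → 238 → 119 → 358 → 179 → 538 → 269 → 808 → 404 → 202 → 101 → 304 → 152 → 76 → 38 → 19 → 58 → 29 → 88 → 44 → 22 → 11 → 34 → 17 → 52 → 26 → 13 → 40 → 20 → 10 → 5 → 16 → 8 → 4 → 2 → 1
Total steps = 38

38 steps


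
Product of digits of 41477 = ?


4 × 1 × 4 × 7 × 7 = 784


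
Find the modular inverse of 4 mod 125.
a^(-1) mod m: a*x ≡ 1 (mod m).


Use the extended Euclidean algorithm on (125, 4); each row r = 125*s + 4*t:
r=125, s=1, t=0
r=4, s=0, t=1
q=31: r=1, s=1, t=-31   [125*(1) + 4*(-31) = 1]
q=4: r=0, s=-4, t=125   [125*(-4) + 4*(125) = 0]
GCD = 1 with t = -31, so 4*(-31) ≡ 1 (mod 125)
Inverse = -31 mod 125 = 94
Check: 4 * 94 = 376 ≡ 1 (mod 125)

4^(-1) ≡ 94 (mod 125)


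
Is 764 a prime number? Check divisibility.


764 / 2 = 382 (exact division)
764 is NOT prime.

No, 764 is not prime


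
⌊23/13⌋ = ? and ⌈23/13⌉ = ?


23/13 = 1.7692
floor = 1
ceil = 2

floor = 1, ceil = 2


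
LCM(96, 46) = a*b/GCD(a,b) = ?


GCD(96, 46) = 2
LCM = 96*46/2 = 4416/2 = 2208

LCM = 2208


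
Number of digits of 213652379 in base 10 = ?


213652379 has 9 digits in base 10
floor(log10(213652379)) + 1 = floor(8.3297) + 1 = 9

9 digits (base 10)


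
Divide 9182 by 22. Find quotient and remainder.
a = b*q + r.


9182 = 22 * 417 + 8
Check: 9174 + 8 = 9182

q = 417, r = 8


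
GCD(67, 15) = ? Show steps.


67 = 4 * 15 + 7
15 = 2 * 7 + 1
7 = 7 * 1 + 0
GCD = 1


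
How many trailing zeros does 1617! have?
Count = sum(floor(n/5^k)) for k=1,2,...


floor(1617/5) = 323
floor(1617/25) = 64
floor(1617/125) = 12
floor(1617/625) = 2
Total = 401

401 trailing zeros


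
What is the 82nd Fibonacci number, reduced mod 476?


F(k) mod 476 for k=1..82:
1, 1, 2, 3, 5, 8, 13, 21, 34, 55, 89, 144, 233, 377, 134, 35, 169, 204, 373, 101, 474, 99, 97, 196, 293, 13, 306, 319, 149, 468, 141, 133, 274, 407, 205, 136, 341, 1, 342, 343, 209, 76, 285, 361, 170, 55, 225, 280, 29, 309, 338, 171, 33, 204, 237, 441, 202, 167, 369, 60, 429, 13, 442, 455, 421, 400, 345, 269, 138, 407, 69, 0, 69, 69, 138, 207, 345, 76, 421, 21, 442, 463
F(82) mod 476 = 463


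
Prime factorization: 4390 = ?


4390 / 2 = 2195
2195 / 5 = 439
439 / 439 = 1
4390 = 2 × 5 × 439


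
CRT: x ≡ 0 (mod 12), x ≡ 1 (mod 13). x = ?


M = 12*13 = 156
M1 = M/12 = 13, M2 = M/13 = 12
M1^(-1) mod 12 = 1, M2^(-1) mod 13 = 12
x = 0*13*1 + 1*12*12 = 144
144 mod 156 = 144
Check: 144 mod 12 = 0 ✓, 144 mod 13 = 1 ✓

x ≡ 144 (mod 156)


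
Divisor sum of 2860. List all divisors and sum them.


Divisors of 2860: 1, 2, 4, 5, 10, 11, 13, 20, 22, 26, 44, 52, 55, 65, 110, 130, 143, 220, 260, 286, 572, 715, 1430, 2860
Sum = 1 + 2 + 4 + 5 + 10 + 11 + 13 + 20 + 22 + 26 + 44 + 52 + 55 + 65 + 110 + 130 + 143 + 220 + 260 + 286 + 572 + 715 + 1430 + 2860 = 7056

σ(2860) = 7056


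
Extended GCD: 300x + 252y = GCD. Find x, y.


Tabular extended Euclidean (each row: r = 300*s + 252*t):
r=300, s=1, t=0
r=252, s=0, t=1
q=1: r=48, s=1, t=-1   [300*(1) + 252*(-1) = 48]
q=5: r=12, s=-5, t=6   [300*(-5) + 252*(6) = 12]
q=4: r=0, s=21, t=-25   [300*(21) + 252*(-25) = 0]
GCD = 12; from the row with r=12: x=-5, y=6
Check: 300*(-5) + 252*(6) = -1500 + 1512 = 12

GCD = 12, x = -5, y = 6


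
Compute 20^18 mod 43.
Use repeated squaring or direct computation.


20^1 mod 43 = 20
20^2 mod 43 = 13
20^3 mod 43 = 2
20^4 mod 43 = 40
20^5 mod 43 = 26
20^6 mod 43 = 4
20^7 mod 43 = 37
20^8 mod 43 = 9
20^9 mod 43 = 8
20^10 mod 43 = 31
20^11 mod 43 = 18
20^12 mod 43 = 16
20^13 mod 43 = 19
20^14 mod 43 = 36
20^15 mod 43 = 32
20^16 mod 43 = 38
20^17 mod 43 = 29
20^18 mod 43 = 21


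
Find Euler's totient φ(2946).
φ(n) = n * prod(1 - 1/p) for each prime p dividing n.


2946 = 2 × 3 × 491
Prime factors: 2, 3, 491
φ(2946) = 2946 × (1-1/2) × (1-1/3) × (1-1/491)
= 2946 × 1/2 × 2/3 × 490/491 = 980

φ(2946) = 980


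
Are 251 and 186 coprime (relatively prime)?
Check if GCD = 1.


Euclidean algorithm:
251 = 1 * 186 + 65
186 = 2 * 65 + 56
65 = 1 * 56 + 9
56 = 6 * 9 + 2
9 = 4 * 2 + 1
2 = 2 * 1 + 0
GCD(251, 186) = 1

Yes, coprime (GCD = 1)


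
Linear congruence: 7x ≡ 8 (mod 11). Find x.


GCD(7, 11) = 1, unique solution
a^(-1) mod 11 = 8
x = 8 * 8 mod 11 = 9

x ≡ 9 (mod 11)


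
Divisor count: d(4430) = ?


4430 = 2^1 × 5^1 × 443^1
d(4430) = (1+1) × (1+1) × (1+1) = 8

8 divisors


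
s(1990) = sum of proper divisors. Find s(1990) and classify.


Proper divisors: 1, 2, 5, 10, 199, 398, 995
Sum = 1 + 2 + 5 + 10 + 199 + 398 + 995 = 1610
1610 < 1990 → deficient

s(1990) = 1610 (deficient)


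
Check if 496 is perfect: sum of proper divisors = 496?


Proper divisors of 496: 1, 2, 4, 8, 16, 31, 62, 124, 248
Sum = 1 + 2 + 4 + 8 + 16 + 31 + 62 + 124 + 248 = 496

Yes, 496 is perfect (496 = 496)


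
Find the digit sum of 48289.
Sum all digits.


4 + 8 + 2 + 8 + 9 = 31


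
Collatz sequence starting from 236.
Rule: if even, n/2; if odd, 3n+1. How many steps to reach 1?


236 → 118 → 59 → 178 → 89 → 268 → 134 → 67 → 202 → 101 → 304 → 152 → 76 → 38 → 19 → 58 → 29 → 88 → 44 → 22 → 11 → 34 → 17 → 52 → 26 → 13 → 40 → 20 → 10 → 5 → 16 → 8 → 4 → 2 → 1
Total steps = 34

34 steps


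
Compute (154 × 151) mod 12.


154 × 151 = 23254
23254 mod 12 = 10


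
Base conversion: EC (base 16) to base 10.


EC (base 16) = 236 (decimal)
236 (decimal) = 236 (base 10)


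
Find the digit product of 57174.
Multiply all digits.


5 × 7 × 1 × 7 × 4 = 980


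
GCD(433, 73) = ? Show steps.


433 = 5 * 73 + 68
73 = 1 * 68 + 5
68 = 13 * 5 + 3
5 = 1 * 3 + 2
3 = 1 * 2 + 1
2 = 2 * 1 + 0
GCD = 1


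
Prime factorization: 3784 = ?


3784 / 2 = 1892
1892 / 2 = 946
946 / 2 = 473
473 / 11 = 43
43 / 43 = 1
3784 = 2^3 × 11 × 43


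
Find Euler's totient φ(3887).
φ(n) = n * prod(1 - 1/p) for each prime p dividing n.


3887 = 13^2 × 23
Prime factors: 13, 23
φ(3887) = 3887 × (1-1/13) × (1-1/23)
= 3887 × 12/13 × 22/23 = 3432

φ(3887) = 3432


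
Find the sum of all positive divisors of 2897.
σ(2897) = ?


Divisors of 2897: 1, 2897
Sum = 1 + 2897 = 2898

σ(2897) = 2898


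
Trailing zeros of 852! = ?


floor(852/5) = 170
floor(852/25) = 34
floor(852/125) = 6
floor(852/625) = 1
Total = 211

211 trailing zeros


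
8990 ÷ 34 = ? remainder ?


8990 = 34 * 264 + 14
Check: 8976 + 14 = 8990

q = 264, r = 14


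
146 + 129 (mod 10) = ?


146 + 129 = 275
275 mod 10 = 5


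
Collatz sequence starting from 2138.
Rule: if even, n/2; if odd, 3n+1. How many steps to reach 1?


2138 → 1069 → 3208 → 1604 → 802 → 401 → 1204 → 602 → 301 → 904 → 452 → 226 → 113 → 340 → 170 → 85 → 256 → 128 → 64 → 32 → 16 → 8 → 4 → 2 → 1
Total steps = 24

24 steps


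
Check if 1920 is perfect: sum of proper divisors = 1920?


Proper divisors of 1920: 1, 2, 3, 4, 5, 6, 8, 10, 12, 15, 16, 20, 24, 30, 32, 40, 48, 60, 64, 80, 96, 120, 128, 160, 192, 240, 320, 384, 480, 640, 960
Sum = 1 + 2 + 3 + 4 + 5 + 6 + 8 + 10 + 12 + 15 + 16 + 20 + 24 + 30 + 32 + 40 + 48 + 60 + 64 + 80 + 96 + 120 + 128 + 160 + 192 + 240 + 320 + 384 + 480 + 640 + 960 = 4200

No, 1920 is not perfect (4200 ≠ 1920)


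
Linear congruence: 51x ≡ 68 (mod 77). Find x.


GCD(51, 77) = 1, unique solution
a^(-1) mod 77 = 74
x = 74 * 68 mod 77 = 27

x ≡ 27 (mod 77)


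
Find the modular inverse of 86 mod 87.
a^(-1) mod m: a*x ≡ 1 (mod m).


Use the extended Euclidean algorithm on (87, 86); each row r = 87*s + 86*t:
r=87, s=1, t=0
r=86, s=0, t=1
q=1: r=1, s=1, t=-1   [87*(1) + 86*(-1) = 1]
q=86: r=0, s=-86, t=87   [87*(-86) + 86*(87) = 0]
GCD = 1 with t = -1, so 86*(-1) ≡ 1 (mod 87)
Inverse = -1 mod 87 = 86
Check: 86 * 86 = 7396 ≡ 1 (mod 87)

86^(-1) ≡ 86 (mod 87)


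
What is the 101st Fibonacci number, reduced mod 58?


F(k) mod 58 for k=1..101:
1, 1, 2, 3, 5, 8, 13, 21, 34, 55, 31, 28, 1, 29, 30, 1, 31, 32, 5, 37, 42, 21, 5, 26, 31, 57, 30, 29, 1, 30, 31, 3, 34, 37, 13, 50, 5, 55, 2, 57, 1, 0, 1, 1, 2, 3, 5, 8, 13, 21, 34, 55, 31, 28, 1, 29, 30, 1, 31, 32, 5, 37, 42, 21, 5, 26, 31, 57, 30, 29, 1, 30, 31, 3, 34, 37, 13, 50, 5, 55, 2, 57, 1, 0, 1, 1, 2, 3, 5, 8, 13, 21, 34, 55, 31, 28, 1, 29, 30, 1, 31
F(101) mod 58 = 31


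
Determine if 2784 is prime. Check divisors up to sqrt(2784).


2784 / 2 = 1392 (exact division)
2784 is NOT prime.

No, 2784 is not prime


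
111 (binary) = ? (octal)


111 (base 2) = 7 (decimal)
7 (decimal) = 7 (base 8)


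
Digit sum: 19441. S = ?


1 + 9 + 4 + 4 + 1 = 19


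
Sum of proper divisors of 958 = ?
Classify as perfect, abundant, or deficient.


Proper divisors: 1, 2, 479
Sum = 1 + 2 + 479 = 482
482 < 958 → deficient

s(958) = 482 (deficient)


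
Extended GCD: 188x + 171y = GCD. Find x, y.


Tabular extended Euclidean (each row: r = 188*s + 171*t):
r=188, s=1, t=0
r=171, s=0, t=1
q=1: r=17, s=1, t=-1   [188*(1) + 171*(-1) = 17]
q=10: r=1, s=-10, t=11   [188*(-10) + 171*(11) = 1]
q=17: r=0, s=171, t=-188   [188*(171) + 171*(-188) = 0]
GCD = 1; from the row with r=1: x=-10, y=11
Check: 188*(-10) + 171*(11) = -1880 + 1881 = 1

GCD = 1, x = -10, y = 11


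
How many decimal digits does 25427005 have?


25427005 has 8 digits in base 10
floor(log10(25427005)) + 1 = floor(7.4053) + 1 = 8

8 digits (base 10)


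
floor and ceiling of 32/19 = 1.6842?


32/19 = 1.6842
floor = 1
ceil = 2

floor = 1, ceil = 2


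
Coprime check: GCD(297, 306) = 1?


Euclidean algorithm:
306 = 1 * 297 + 9
297 = 33 * 9 + 0
GCD(297, 306) = 9

No, not coprime (GCD = 9)


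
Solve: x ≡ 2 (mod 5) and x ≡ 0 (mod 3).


M = 5*3 = 15
M1 = M/5 = 3, M2 = M/3 = 5
M1^(-1) mod 5 = 2, M2^(-1) mod 3 = 2
x = 2*3*2 + 0*5*2 = 12
12 mod 15 = 12
Check: 12 mod 5 = 2 ✓, 12 mod 3 = 0 ✓

x ≡ 12 (mod 15)


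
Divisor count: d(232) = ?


232 = 2^3 × 29^1
d(232) = (3+1) × (1+1) = 8

8 divisors


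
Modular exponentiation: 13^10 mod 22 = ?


13^1 mod 22 = 13
13^2 mod 22 = 15
13^3 mod 22 = 19
13^4 mod 22 = 5
13^5 mod 22 = 21
13^6 mod 22 = 9
13^7 mod 22 = 7
13^8 mod 22 = 3
13^9 mod 22 = 17
13^10 mod 22 = 1


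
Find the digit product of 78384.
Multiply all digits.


7 × 8 × 3 × 8 × 4 = 5376


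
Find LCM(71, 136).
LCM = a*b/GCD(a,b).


GCD(71, 136) = 1
LCM = 71*136/1 = 9656/1 = 9656

LCM = 9656


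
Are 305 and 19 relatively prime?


Euclidean algorithm:
305 = 16 * 19 + 1
19 = 19 * 1 + 0
GCD(305, 19) = 1

Yes, coprime (GCD = 1)


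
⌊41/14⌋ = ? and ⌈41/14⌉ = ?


41/14 = 2.9286
floor = 2
ceil = 3

floor = 2, ceil = 3


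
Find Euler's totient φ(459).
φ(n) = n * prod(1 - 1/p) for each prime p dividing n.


459 = 3^3 × 17
Prime factors: 3, 17
φ(459) = 459 × (1-1/3) × (1-1/17)
= 459 × 2/3 × 16/17 = 288

φ(459) = 288


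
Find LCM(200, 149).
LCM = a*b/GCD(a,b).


GCD(200, 149) = 1
LCM = 200*149/1 = 29800/1 = 29800

LCM = 29800


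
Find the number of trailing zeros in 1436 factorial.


floor(1436/5) = 287
floor(1436/25) = 57
floor(1436/125) = 11
floor(1436/625) = 2
Total = 357

357 trailing zeros


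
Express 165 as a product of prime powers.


165 / 3 = 55
55 / 5 = 11
11 / 11 = 1
165 = 3 × 5 × 11


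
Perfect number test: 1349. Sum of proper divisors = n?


Proper divisors of 1349: 1, 19, 71
Sum = 1 + 19 + 71 = 91

No, 1349 is not perfect (91 ≠ 1349)


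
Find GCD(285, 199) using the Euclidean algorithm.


285 = 1 * 199 + 86
199 = 2 * 86 + 27
86 = 3 * 27 + 5
27 = 5 * 5 + 2
5 = 2 * 2 + 1
2 = 2 * 1 + 0
GCD = 1


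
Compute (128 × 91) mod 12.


128 × 91 = 11648
11648 mod 12 = 8


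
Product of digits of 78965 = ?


7 × 8 × 9 × 6 × 5 = 15120


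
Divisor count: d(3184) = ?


3184 = 2^4 × 199^1
d(3184) = (4+1) × (1+1) = 10

10 divisors


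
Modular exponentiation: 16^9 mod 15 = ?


16^1 mod 15 = 1
16^2 mod 15 = 1
16^3 mod 15 = 1
16^4 mod 15 = 1
16^5 mod 15 = 1
16^6 mod 15 = 1
16^7 mod 15 = 1
16^8 mod 15 = 1
16^9 mod 15 = 1


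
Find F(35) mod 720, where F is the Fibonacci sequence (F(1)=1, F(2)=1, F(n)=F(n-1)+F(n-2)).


F(k) mod 720 for k=1..35:
1, 1, 2, 3, 5, 8, 13, 21, 34, 55, 89, 144, 233, 377, 610, 267, 157, 424, 581, 285, 146, 431, 577, 288, 145, 433, 578, 291, 149, 440, 589, 309, 178, 487, 665
F(35) mod 720 = 665


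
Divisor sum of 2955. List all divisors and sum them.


Divisors of 2955: 1, 3, 5, 15, 197, 591, 985, 2955
Sum = 1 + 3 + 5 + 15 + 197 + 591 + 985 + 2955 = 4752

σ(2955) = 4752


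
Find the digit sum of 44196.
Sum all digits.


4 + 4 + 1 + 9 + 6 = 24


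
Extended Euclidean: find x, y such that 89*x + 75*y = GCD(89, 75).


Tabular extended Euclidean (each row: r = 89*s + 75*t):
r=89, s=1, t=0
r=75, s=0, t=1
q=1: r=14, s=1, t=-1   [89*(1) + 75*(-1) = 14]
q=5: r=5, s=-5, t=6   [89*(-5) + 75*(6) = 5]
q=2: r=4, s=11, t=-13   [89*(11) + 75*(-13) = 4]
q=1: r=1, s=-16, t=19   [89*(-16) + 75*(19) = 1]
q=4: r=0, s=75, t=-89   [89*(75) + 75*(-89) = 0]
GCD = 1; from the row with r=1: x=-16, y=19
Check: 89*(-16) + 75*(19) = -1424 + 1425 = 1

GCD = 1, x = -16, y = 19


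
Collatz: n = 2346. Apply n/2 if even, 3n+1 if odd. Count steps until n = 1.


2346 → 1173 → 3520 → 1760 → 880 → 440 → 220 → 110 → 55 → 166 → 83 → 250 → 125 → 376 → 188 → 94 → 47 → 142 → 71 → 214 → 107 → 322 → 161 → 484 → 242 → 121 → 364 → 182 → 91 → 274 → 137 → 412 → 206 → 103 → 310 → 155 → 466 → 233 → 700 → 350 → 175 → 526 → 263 → 790 → 395 → 1186 → 593 → 1780 → 890 → 445 → 1336 → 668 → 334 → 167 → 502 → 251 → 754 → 377 → 1132 → 566 → 283 → 850 → 425 → 1276 → 638 → 319 → 958 → 479 → 1438 → 719 → 2158 → 1079 → 3238 → 1619 → 4858 → 2429 → 7288 → 3644 → 1822 → 911 → 2734 → 1367 → 4102 → 2051 → 6154 → 3077 → 9232 → 4616 → 2308 → 1154 → 577 → 1732 → 866 → 433 → 1300 → 650 → 325 → 976 → 488 → 244 → 122 → 61 → 184 → 92 → 46 → 23 → 70 → 35 → 106 → 53 → 160 → 80 → 40 → 20 → 10 → 5 → 16 → 8 → 4 → 2 → 1
Total steps = 120

120 steps


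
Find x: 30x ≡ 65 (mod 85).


GCD(30, 85) = 5 divides 65
Divide: 6x ≡ 13 (mod 17)
x ≡ 5 (mod 17)


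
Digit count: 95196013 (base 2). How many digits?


95196013 in base 2 = 101101011001001001101101101
Number of digits = 27

27 digits (base 2)


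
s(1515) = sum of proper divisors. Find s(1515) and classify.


Proper divisors: 1, 3, 5, 15, 101, 303, 505
Sum = 1 + 3 + 5 + 15 + 101 + 303 + 505 = 933
933 < 1515 → deficient

s(1515) = 933 (deficient)


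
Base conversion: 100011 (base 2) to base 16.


100011 (base 2) = 35 (decimal)
35 (decimal) = 23 (base 16)


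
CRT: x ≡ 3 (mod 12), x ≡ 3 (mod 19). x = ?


M = 12*19 = 228
M1 = M/12 = 19, M2 = M/19 = 12
M1^(-1) mod 12 = 7, M2^(-1) mod 19 = 8
x = 3*19*7 + 3*12*8 = 687
687 mod 228 = 3
Check: 3 mod 12 = 3 ✓, 3 mod 19 = 3 ✓

x ≡ 3 (mod 228)


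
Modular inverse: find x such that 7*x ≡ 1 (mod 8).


Use the extended Euclidean algorithm on (8, 7); each row r = 8*s + 7*t:
r=8, s=1, t=0
r=7, s=0, t=1
q=1: r=1, s=1, t=-1   [8*(1) + 7*(-1) = 1]
q=7: r=0, s=-7, t=8   [8*(-7) + 7*(8) = 0]
GCD = 1 with t = -1, so 7*(-1) ≡ 1 (mod 8)
Inverse = -1 mod 8 = 7
Check: 7 * 7 = 49 ≡ 1 (mod 8)

7^(-1) ≡ 7 (mod 8)


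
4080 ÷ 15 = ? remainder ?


4080 = 15 * 272 + 0
Check: 4080 + 0 = 4080

q = 272, r = 0


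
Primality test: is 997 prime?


Check divisors up to sqrt(997) = 31.5753
No divisors found.
997 is prime.

Yes, 997 is prime


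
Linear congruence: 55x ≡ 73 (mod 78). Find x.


GCD(55, 78) = 1, unique solution
a^(-1) mod 78 = 61
x = 61 * 73 mod 78 = 7

x ≡ 7 (mod 78)


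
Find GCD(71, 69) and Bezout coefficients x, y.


Tabular extended Euclidean (each row: r = 71*s + 69*t):
r=71, s=1, t=0
r=69, s=0, t=1
q=1: r=2, s=1, t=-1   [71*(1) + 69*(-1) = 2]
q=34: r=1, s=-34, t=35   [71*(-34) + 69*(35) = 1]
q=2: r=0, s=69, t=-71   [71*(69) + 69*(-71) = 0]
GCD = 1; from the row with r=1: x=-34, y=35
Check: 71*(-34) + 69*(35) = -2414 + 2415 = 1

GCD = 1, x = -34, y = 35


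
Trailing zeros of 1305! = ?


floor(1305/5) = 261
floor(1305/25) = 52
floor(1305/125) = 10
floor(1305/625) = 2
Total = 325

325 trailing zeros


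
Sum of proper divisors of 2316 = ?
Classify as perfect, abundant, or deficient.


Proper divisors: 1, 2, 3, 4, 6, 12, 193, 386, 579, 772, 1158
Sum = 1 + 2 + 3 + 4 + 6 + 12 + 193 + 386 + 579 + 772 + 1158 = 3116
3116 > 2316 → abundant

s(2316) = 3116 (abundant)


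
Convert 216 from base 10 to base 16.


216 (base 10) = 216 (decimal)
216 (decimal) = D8 (base 16)


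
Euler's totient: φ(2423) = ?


2423 = 2423
Prime factors: 2423
φ(2423) = 2423 × (1-1/2423)
= 2423 × 2422/2423 = 2422

φ(2423) = 2422


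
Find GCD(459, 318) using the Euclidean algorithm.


459 = 1 * 318 + 141
318 = 2 * 141 + 36
141 = 3 * 36 + 33
36 = 1 * 33 + 3
33 = 11 * 3 + 0
GCD = 3


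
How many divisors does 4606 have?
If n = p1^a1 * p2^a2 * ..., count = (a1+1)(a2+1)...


4606 = 2^1 × 7^2 × 47^1
d(4606) = (1+1) × (2+1) × (1+1) = 12

12 divisors


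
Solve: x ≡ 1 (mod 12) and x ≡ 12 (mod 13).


M = 12*13 = 156
M1 = M/12 = 13, M2 = M/13 = 12
M1^(-1) mod 12 = 1, M2^(-1) mod 13 = 12
x = 1*13*1 + 12*12*12 = 1741
1741 mod 156 = 25
Check: 25 mod 12 = 1 ✓, 25 mod 13 = 12 ✓

x ≡ 25 (mod 156)


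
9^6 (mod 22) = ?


9^1 mod 22 = 9
9^2 mod 22 = 15
9^3 mod 22 = 3
9^4 mod 22 = 5
9^5 mod 22 = 1
9^6 mod 22 = 9


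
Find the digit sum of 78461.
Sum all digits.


7 + 8 + 4 + 6 + 1 = 26


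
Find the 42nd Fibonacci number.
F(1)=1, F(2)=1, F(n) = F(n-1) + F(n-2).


Sequence: 1, 1, 2, 3, 5, 8, 13, 21, 34, 55, 89, 144, 233, 377, 610, 987, 1597, 2584, 4181, 6765, 10946, 17711, 28657, 46368, 75025, 121393, 196418, 317811, 514229, 832040, 1346269, 2178309, 3524578, 5702887, 9227465, 14930352, 24157817, 39088169, 63245986, 102334155, 165580141, 267914296
F(42) = 267914296


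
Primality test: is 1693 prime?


Check divisors up to sqrt(1693) = 41.1461
No divisors found.
1693 is prime.

Yes, 1693 is prime


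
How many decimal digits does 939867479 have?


939867479 has 9 digits in base 10
floor(log10(939867479)) + 1 = floor(8.9731) + 1 = 9

9 digits (base 10)


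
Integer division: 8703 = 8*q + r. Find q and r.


8703 = 8 * 1087 + 7
Check: 8696 + 7 = 8703

q = 1087, r = 7


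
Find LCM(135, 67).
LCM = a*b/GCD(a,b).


GCD(135, 67) = 1
LCM = 135*67/1 = 9045/1 = 9045

LCM = 9045


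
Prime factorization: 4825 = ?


4825 / 5 = 965
965 / 5 = 193
193 / 193 = 1
4825 = 5^2 × 193


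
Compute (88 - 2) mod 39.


88 - 2 = 86
86 mod 39 = 8


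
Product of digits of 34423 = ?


3 × 4 × 4 × 2 × 3 = 288


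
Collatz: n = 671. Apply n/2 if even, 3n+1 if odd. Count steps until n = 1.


671 → 2014 → 1007 → 3022 → 1511 → 4534 → 2267 → 6802 → 3401 → 10204 → 5102 → 2551 → 7654 → 3827 → 11482 → 5741 → 17224 → 8612 → 4306 → 2153 → 6460 → 3230 → 1615 → 4846 → 2423 → 7270 → 3635 → 10906 → 5453 → 16360 → 8180 → 4090 → 2045 → 6136 → 3068 → 1534 → 767 → 2302 → 1151 → 3454 → 1727 → 5182 → 2591 → 7774 → 3887 → 11662 → 5831 → 17494 → 8747 → 26242 → 13121 → 39364 → 19682 → 9841 → 29524 → 14762 → 7381 → 22144 → 11072 → 5536 → 2768 → 1384 → 692 → 346 → 173 → 520 → 260 → 130 → 65 → 196 → 98 → 49 → 148 → 74 → 37 → 112 → 56 → 28 → 14 → 7 → 22 → 11 → 34 → 17 → 52 → 26 → 13 → 40 → 20 → 10 → 5 → 16 → 8 → 4 → 2 → 1
Total steps = 95

95 steps


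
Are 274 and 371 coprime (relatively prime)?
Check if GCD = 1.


Euclidean algorithm:
371 = 1 * 274 + 97
274 = 2 * 97 + 80
97 = 1 * 80 + 17
80 = 4 * 17 + 12
17 = 1 * 12 + 5
12 = 2 * 5 + 2
5 = 2 * 2 + 1
2 = 2 * 1 + 0
GCD(274, 371) = 1

Yes, coprime (GCD = 1)


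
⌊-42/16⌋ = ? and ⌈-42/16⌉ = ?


-42/16 = -2.6250
floor = -3
ceil = -2

floor = -3, ceil = -2


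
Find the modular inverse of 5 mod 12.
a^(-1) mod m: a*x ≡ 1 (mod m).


Use the extended Euclidean algorithm on (12, 5); each row r = 12*s + 5*t:
r=12, s=1, t=0
r=5, s=0, t=1
q=2: r=2, s=1, t=-2   [12*(1) + 5*(-2) = 2]
q=2: r=1, s=-2, t=5   [12*(-2) + 5*(5) = 1]
q=2: r=0, s=5, t=-12   [12*(5) + 5*(-12) = 0]
GCD = 1 with t = 5, so 5*(5) ≡ 1 (mod 12)
Inverse = 5 mod 12 = 5
Check: 5 * 5 = 25 ≡ 1 (mod 12)

5^(-1) ≡ 5 (mod 12)


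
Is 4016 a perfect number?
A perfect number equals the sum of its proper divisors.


Proper divisors of 4016: 1, 2, 4, 8, 16, 251, 502, 1004, 2008
Sum = 1 + 2 + 4 + 8 + 16 + 251 + 502 + 1004 + 2008 = 3796

No, 4016 is not perfect (3796 ≠ 4016)


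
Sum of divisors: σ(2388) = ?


Divisors of 2388: 1, 2, 3, 4, 6, 12, 199, 398, 597, 796, 1194, 2388
Sum = 1 + 2 + 3 + 4 + 6 + 12 + 199 + 398 + 597 + 796 + 1194 + 2388 = 5600

σ(2388) = 5600


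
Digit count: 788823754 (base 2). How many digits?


788823754 in base 2 = 101111000001000111111011001010
Number of digits = 30

30 digits (base 2)


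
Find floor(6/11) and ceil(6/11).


6/11 = 0.5455
floor = 0
ceil = 1

floor = 0, ceil = 1


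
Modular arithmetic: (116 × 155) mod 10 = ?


116 × 155 = 17980
17980 mod 10 = 0


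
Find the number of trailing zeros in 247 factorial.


floor(247/5) = 49
floor(247/25) = 9
floor(247/125) = 1
Total = 59

59 trailing zeros


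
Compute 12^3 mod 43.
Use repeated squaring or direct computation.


12^1 mod 43 = 12
12^2 mod 43 = 15
12^3 mod 43 = 8


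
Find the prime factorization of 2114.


2114 / 2 = 1057
1057 / 7 = 151
151 / 151 = 1
2114 = 2 × 7 × 151


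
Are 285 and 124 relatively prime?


Euclidean algorithm:
285 = 2 * 124 + 37
124 = 3 * 37 + 13
37 = 2 * 13 + 11
13 = 1 * 11 + 2
11 = 5 * 2 + 1
2 = 2 * 1 + 0
GCD(285, 124) = 1

Yes, coprime (GCD = 1)


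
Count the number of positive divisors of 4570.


4570 = 2^1 × 5^1 × 457^1
d(4570) = (1+1) × (1+1) × (1+1) = 8

8 divisors


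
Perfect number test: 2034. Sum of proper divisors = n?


Proper divisors of 2034: 1, 2, 3, 6, 9, 18, 113, 226, 339, 678, 1017
Sum = 1 + 2 + 3 + 6 + 9 + 18 + 113 + 226 + 339 + 678 + 1017 = 2412

No, 2034 is not perfect (2412 ≠ 2034)


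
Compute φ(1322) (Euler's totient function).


1322 = 2 × 661
Prime factors: 2, 661
φ(1322) = 1322 × (1-1/2) × (1-1/661)
= 1322 × 1/2 × 660/661 = 660

φ(1322) = 660


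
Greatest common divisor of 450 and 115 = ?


450 = 3 * 115 + 105
115 = 1 * 105 + 10
105 = 10 * 10 + 5
10 = 2 * 5 + 0
GCD = 5


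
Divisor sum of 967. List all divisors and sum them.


Divisors of 967: 1, 967
Sum = 1 + 967 = 968

σ(967) = 968


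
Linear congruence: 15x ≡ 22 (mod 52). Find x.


GCD(15, 52) = 1, unique solution
a^(-1) mod 52 = 7
x = 7 * 22 mod 52 = 50

x ≡ 50 (mod 52)


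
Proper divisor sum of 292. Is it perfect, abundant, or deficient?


Proper divisors: 1, 2, 4, 73, 146
Sum = 1 + 2 + 4 + 73 + 146 = 226
226 < 292 → deficient

s(292) = 226 (deficient)


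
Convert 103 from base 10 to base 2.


103 (base 10) = 103 (decimal)
103 (decimal) = 1100111 (base 2)


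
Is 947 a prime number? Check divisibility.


Check divisors up to sqrt(947) = 30.7734
No divisors found.
947 is prime.

Yes, 947 is prime


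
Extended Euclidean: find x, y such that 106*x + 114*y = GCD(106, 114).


Tabular extended Euclidean (each row: r = 106*s + 114*t):
r=106, s=1, t=0
r=114, s=0, t=1
q=0: r=106, s=1, t=0   [106*(1) + 114*(0) = 106]
q=1: r=8, s=-1, t=1   [106*(-1) + 114*(1) = 8]
q=13: r=2, s=14, t=-13   [106*(14) + 114*(-13) = 2]
q=4: r=0, s=-57, t=53   [106*(-57) + 114*(53) = 0]
GCD = 2; from the row with r=2: x=14, y=-13
Check: 106*(14) + 114*(-13) = 1484 - 1482 = 2

GCD = 2, x = 14, y = -13


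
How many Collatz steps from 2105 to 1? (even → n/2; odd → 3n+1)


2105 → 6316 → 3158 → 1579 → 4738 → 2369 → 7108 → 3554 → 1777 → 5332 → 2666 → 1333 → 4000 → 2000 → 1000 → 500 → 250 → 125 → 376 → 188 → 94 → 47 → 142 → 71 → 214 → 107 → 322 → 161 → 484 → 242 → 121 → 364 → 182 → 91 → 274 → 137 → 412 → 206 → 103 → 310 → 155 → 466 → 233 → 700 → 350 → 175 → 526 → 263 → 790 → 395 → 1186 → 593 → 1780 → 890 → 445 → 1336 → 668 → 334 → 167 → 502 → 251 → 754 → 377 → 1132 → 566 → 283 → 850 → 425 → 1276 → 638 → 319 → 958 → 479 → 1438 → 719 → 2158 → 1079 → 3238 → 1619 → 4858 → 2429 → 7288 → 3644 → 1822 → 911 → 2734 → 1367 → 4102 → 2051 → 6154 → 3077 → 9232 → 4616 → 2308 → 1154 → 577 → 1732 → 866 → 433 → 1300 → 650 → 325 → 976 → 488 → 244 → 122 → 61 → 184 → 92 → 46 → 23 → 70 → 35 → 106 → 53 → 160 → 80 → 40 → 20 → 10 → 5 → 16 → 8 → 4 → 2 → 1
Total steps = 125

125 steps


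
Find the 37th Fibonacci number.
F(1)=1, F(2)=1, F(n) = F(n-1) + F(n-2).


Sequence: 1, 1, 2, 3, 5, 8, 13, 21, 34, 55, 89, 144, 233, 377, 610, 987, 1597, 2584, 4181, 6765, 10946, 17711, 28657, 46368, 75025, 121393, 196418, 317811, 514229, 832040, 1346269, 2178309, 3524578, 5702887, 9227465, 14930352, 24157817
F(37) = 24157817


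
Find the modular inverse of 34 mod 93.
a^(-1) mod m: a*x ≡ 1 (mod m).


Use the extended Euclidean algorithm on (93, 34); each row r = 93*s + 34*t:
r=93, s=1, t=0
r=34, s=0, t=1
q=2: r=25, s=1, t=-2   [93*(1) + 34*(-2) = 25]
q=1: r=9, s=-1, t=3   [93*(-1) + 34*(3) = 9]
q=2: r=7, s=3, t=-8   [93*(3) + 34*(-8) = 7]
q=1: r=2, s=-4, t=11   [93*(-4) + 34*(11) = 2]
q=3: r=1, s=15, t=-41   [93*(15) + 34*(-41) = 1]
q=2: r=0, s=-34, t=93   [93*(-34) + 34*(93) = 0]
GCD = 1 with t = -41, so 34*(-41) ≡ 1 (mod 93)
Inverse = -41 mod 93 = 52
Check: 34 * 52 = 1768 ≡ 1 (mod 93)

34^(-1) ≡ 52 (mod 93)


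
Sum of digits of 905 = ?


9 + 0 + 5 = 14


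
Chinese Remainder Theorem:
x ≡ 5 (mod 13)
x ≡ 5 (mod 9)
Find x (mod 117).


M = 13*9 = 117
M1 = M/13 = 9, M2 = M/9 = 13
M1^(-1) mod 13 = 3, M2^(-1) mod 9 = 7
x = 5*9*3 + 5*13*7 = 590
590 mod 117 = 5
Check: 5 mod 13 = 5 ✓, 5 mod 9 = 5 ✓

x ≡ 5 (mod 117)


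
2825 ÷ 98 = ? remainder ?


2825 = 98 * 28 + 81
Check: 2744 + 81 = 2825

q = 28, r = 81


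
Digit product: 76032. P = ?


7 × 6 × 0 × 3 × 2 = 0


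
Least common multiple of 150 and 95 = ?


GCD(150, 95) = 5
LCM = 150*95/5 = 14250/5 = 2850

LCM = 2850


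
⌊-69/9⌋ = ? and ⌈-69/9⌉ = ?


-69/9 = -7.6667
floor = -8
ceil = -7

floor = -8, ceil = -7


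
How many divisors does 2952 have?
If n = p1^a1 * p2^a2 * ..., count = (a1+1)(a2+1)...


2952 = 2^3 × 3^2 × 41^1
d(2952) = (3+1) × (2+1) × (1+1) = 24

24 divisors


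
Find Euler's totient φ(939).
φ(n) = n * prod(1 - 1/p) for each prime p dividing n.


939 = 3 × 313
Prime factors: 3, 313
φ(939) = 939 × (1-1/3) × (1-1/313)
= 939 × 2/3 × 312/313 = 624

φ(939) = 624


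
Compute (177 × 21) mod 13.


177 × 21 = 3717
3717 mod 13 = 12


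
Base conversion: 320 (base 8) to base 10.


320 (base 8) = 208 (decimal)
208 (decimal) = 208 (base 10)


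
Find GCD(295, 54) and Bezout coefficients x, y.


Tabular extended Euclidean (each row: r = 295*s + 54*t):
r=295, s=1, t=0
r=54, s=0, t=1
q=5: r=25, s=1, t=-5   [295*(1) + 54*(-5) = 25]
q=2: r=4, s=-2, t=11   [295*(-2) + 54*(11) = 4]
q=6: r=1, s=13, t=-71   [295*(13) + 54*(-71) = 1]
q=4: r=0, s=-54, t=295   [295*(-54) + 54*(295) = 0]
GCD = 1; from the row with r=1: x=13, y=-71
Check: 295*(13) + 54*(-71) = 3835 - 3834 = 1

GCD = 1, x = 13, y = -71


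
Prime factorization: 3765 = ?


3765 / 3 = 1255
1255 / 5 = 251
251 / 251 = 1
3765 = 3 × 5 × 251


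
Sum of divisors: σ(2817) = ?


Divisors of 2817: 1, 3, 9, 313, 939, 2817
Sum = 1 + 3 + 9 + 313 + 939 + 2817 = 4082

σ(2817) = 4082


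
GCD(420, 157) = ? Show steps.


420 = 2 * 157 + 106
157 = 1 * 106 + 51
106 = 2 * 51 + 4
51 = 12 * 4 + 3
4 = 1 * 3 + 1
3 = 3 * 1 + 0
GCD = 1


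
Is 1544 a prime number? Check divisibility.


1544 / 2 = 772 (exact division)
1544 is NOT prime.

No, 1544 is not prime


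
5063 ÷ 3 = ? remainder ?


5063 = 3 * 1687 + 2
Check: 5061 + 2 = 5063

q = 1687, r = 2


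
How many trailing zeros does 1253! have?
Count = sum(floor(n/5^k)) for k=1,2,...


floor(1253/5) = 250
floor(1253/25) = 50
floor(1253/125) = 10
floor(1253/625) = 2
Total = 312

312 trailing zeros


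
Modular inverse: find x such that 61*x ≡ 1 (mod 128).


Use the extended Euclidean algorithm on (128, 61); each row r = 128*s + 61*t:
r=128, s=1, t=0
r=61, s=0, t=1
q=2: r=6, s=1, t=-2   [128*(1) + 61*(-2) = 6]
q=10: r=1, s=-10, t=21   [128*(-10) + 61*(21) = 1]
q=6: r=0, s=61, t=-128   [128*(61) + 61*(-128) = 0]
GCD = 1 with t = 21, so 61*(21) ≡ 1 (mod 128)
Inverse = 21 mod 128 = 21
Check: 61 * 21 = 1281 ≡ 1 (mod 128)

61^(-1) ≡ 21 (mod 128)


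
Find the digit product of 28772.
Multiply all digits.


2 × 8 × 7 × 7 × 2 = 1568


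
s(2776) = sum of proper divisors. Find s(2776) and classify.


Proper divisors: 1, 2, 4, 8, 347, 694, 1388
Sum = 1 + 2 + 4 + 8 + 347 + 694 + 1388 = 2444
2444 < 2776 → deficient

s(2776) = 2444 (deficient)


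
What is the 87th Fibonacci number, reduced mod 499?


F(k) mod 499 for k=1..87:
1, 1, 2, 3, 5, 8, 13, 21, 34, 55, 89, 144, 233, 377, 111, 488, 100, 89, 189, 278, 467, 246, 214, 460, 175, 136, 311, 447, 259, 207, 466, 174, 141, 315, 456, 272, 229, 2, 231, 233, 464, 198, 163, 361, 25, 386, 411, 298, 210, 9, 219, 228, 447, 176, 124, 300, 424, 225, 150, 375, 26, 401, 427, 329, 257, 87, 344, 431, 276, 208, 484, 193, 178, 371, 50, 421, 471, 393, 365, 259, 125, 384, 10, 394, 404, 299, 204
F(87) mod 499 = 204


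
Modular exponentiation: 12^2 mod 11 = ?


12^1 mod 11 = 1
12^2 mod 11 = 1


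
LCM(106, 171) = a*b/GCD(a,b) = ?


GCD(106, 171) = 1
LCM = 106*171/1 = 18126/1 = 18126

LCM = 18126


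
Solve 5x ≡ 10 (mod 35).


GCD(5, 35) = 5 divides 10
Divide: 1x ≡ 2 (mod 7)
x ≡ 2 (mod 7)


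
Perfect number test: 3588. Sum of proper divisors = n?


Proper divisors of 3588: 1, 2, 3, 4, 6, 12, 13, 23, 26, 39, 46, 52, 69, 78, 92, 138, 156, 276, 299, 598, 897, 1196, 1794
Sum = 1 + 2 + 3 + 4 + 6 + 12 + 13 + 23 + 26 + 39 + 46 + 52 + 69 + 78 + 92 + 138 + 156 + 276 + 299 + 598 + 897 + 1196 + 1794 = 5820

No, 3588 is not perfect (5820 ≠ 3588)


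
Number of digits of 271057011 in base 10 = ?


271057011 has 9 digits in base 10
floor(log10(271057011)) + 1 = floor(8.4331) + 1 = 9

9 digits (base 10)


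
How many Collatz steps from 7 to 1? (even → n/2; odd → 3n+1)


7 → 22 → 11 → 34 → 17 → 52 → 26 → 13 → 40 → 20 → 10 → 5 → 16 → 8 → 4 → 2 → 1
Total steps = 16

16 steps


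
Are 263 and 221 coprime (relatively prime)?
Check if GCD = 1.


Euclidean algorithm:
263 = 1 * 221 + 42
221 = 5 * 42 + 11
42 = 3 * 11 + 9
11 = 1 * 9 + 2
9 = 4 * 2 + 1
2 = 2 * 1 + 0
GCD(263, 221) = 1

Yes, coprime (GCD = 1)


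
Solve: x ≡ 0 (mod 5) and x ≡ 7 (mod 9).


M = 5*9 = 45
M1 = M/5 = 9, M2 = M/9 = 5
M1^(-1) mod 5 = 4, M2^(-1) mod 9 = 2
x = 0*9*4 + 7*5*2 = 70
70 mod 45 = 25
Check: 25 mod 5 = 0 ✓, 25 mod 9 = 7 ✓

x ≡ 25 (mod 45)


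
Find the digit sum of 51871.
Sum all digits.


5 + 1 + 8 + 7 + 1 = 22


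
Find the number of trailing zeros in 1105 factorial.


floor(1105/5) = 221
floor(1105/25) = 44
floor(1105/125) = 8
floor(1105/625) = 1
Total = 274

274 trailing zeros


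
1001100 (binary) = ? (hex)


1001100 (base 2) = 76 (decimal)
76 (decimal) = 4C (base 16)


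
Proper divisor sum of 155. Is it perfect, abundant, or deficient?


Proper divisors: 1, 5, 31
Sum = 1 + 5 + 31 = 37
37 < 155 → deficient

s(155) = 37 (deficient)


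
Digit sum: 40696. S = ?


4 + 0 + 6 + 9 + 6 = 25


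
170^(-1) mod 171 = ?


Use the extended Euclidean algorithm on (171, 170); each row r = 171*s + 170*t:
r=171, s=1, t=0
r=170, s=0, t=1
q=1: r=1, s=1, t=-1   [171*(1) + 170*(-1) = 1]
q=170: r=0, s=-170, t=171   [171*(-170) + 170*(171) = 0]
GCD = 1 with t = -1, so 170*(-1) ≡ 1 (mod 171)
Inverse = -1 mod 171 = 170
Check: 170 * 170 = 28900 ≡ 1 (mod 171)

170^(-1) ≡ 170 (mod 171)


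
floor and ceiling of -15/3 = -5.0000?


-15/3 = -5.0000
floor = -5
ceil = -5

floor = -5, ceil = -5


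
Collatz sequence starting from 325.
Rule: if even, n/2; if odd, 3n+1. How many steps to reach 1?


325 → 976 → 488 → 244 → 122 → 61 → 184 → 92 → 46 → 23 → 70 → 35 → 106 → 53 → 160 → 80 → 40 → 20 → 10 → 5 → 16 → 8 → 4 → 2 → 1
Total steps = 24

24 steps


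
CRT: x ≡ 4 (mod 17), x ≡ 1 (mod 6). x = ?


M = 17*6 = 102
M1 = M/17 = 6, M2 = M/6 = 17
M1^(-1) mod 17 = 3, M2^(-1) mod 6 = 5
x = 4*6*3 + 1*17*5 = 157
157 mod 102 = 55
Check: 55 mod 17 = 4 ✓, 55 mod 6 = 1 ✓

x ≡ 55 (mod 102)


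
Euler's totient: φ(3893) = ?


3893 = 17 × 229
Prime factors: 17, 229
φ(3893) = 3893 × (1-1/17) × (1-1/229)
= 3893 × 16/17 × 228/229 = 3648

φ(3893) = 3648


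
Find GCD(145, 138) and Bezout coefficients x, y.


Tabular extended Euclidean (each row: r = 145*s + 138*t):
r=145, s=1, t=0
r=138, s=0, t=1
q=1: r=7, s=1, t=-1   [145*(1) + 138*(-1) = 7]
q=19: r=5, s=-19, t=20   [145*(-19) + 138*(20) = 5]
q=1: r=2, s=20, t=-21   [145*(20) + 138*(-21) = 2]
q=2: r=1, s=-59, t=62   [145*(-59) + 138*(62) = 1]
q=2: r=0, s=138, t=-145   [145*(138) + 138*(-145) = 0]
GCD = 1; from the row with r=1: x=-59, y=62
Check: 145*(-59) + 138*(62) = -8555 + 8556 = 1

GCD = 1, x = -59, y = 62


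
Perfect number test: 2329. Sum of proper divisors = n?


Proper divisors of 2329: 1, 17, 137
Sum = 1 + 17 + 137 = 155

No, 2329 is not perfect (155 ≠ 2329)


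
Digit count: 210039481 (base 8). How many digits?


210039481 in base 8 = 1441171271
Number of digits = 10

10 digits (base 8)


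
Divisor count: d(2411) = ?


2411 = 2411^1
d(2411) = (1+1) = 2

2 divisors


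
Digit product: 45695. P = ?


4 × 5 × 6 × 9 × 5 = 5400


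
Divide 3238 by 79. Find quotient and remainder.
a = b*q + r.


3238 = 79 * 40 + 78
Check: 3160 + 78 = 3238

q = 40, r = 78


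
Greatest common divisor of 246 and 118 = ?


246 = 2 * 118 + 10
118 = 11 * 10 + 8
10 = 1 * 8 + 2
8 = 4 * 2 + 0
GCD = 2


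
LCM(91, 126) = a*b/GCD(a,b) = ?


GCD(91, 126) = 7
LCM = 91*126/7 = 11466/7 = 1638

LCM = 1638


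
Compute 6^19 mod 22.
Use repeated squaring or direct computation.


6^1 mod 22 = 6
6^2 mod 22 = 14
6^3 mod 22 = 18
6^4 mod 22 = 20
6^5 mod 22 = 10
6^6 mod 22 = 16
6^7 mod 22 = 8
6^8 mod 22 = 4
6^9 mod 22 = 2
6^10 mod 22 = 12
6^11 mod 22 = 6
6^12 mod 22 = 14
6^13 mod 22 = 18
6^14 mod 22 = 20
6^15 mod 22 = 10
6^16 mod 22 = 16
6^17 mod 22 = 8
6^18 mod 22 = 4
6^19 mod 22 = 2


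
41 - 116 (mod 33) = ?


41 - 116 = -75
-75 mod 33 = 24


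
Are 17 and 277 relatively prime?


Euclidean algorithm:
277 = 16 * 17 + 5
17 = 3 * 5 + 2
5 = 2 * 2 + 1
2 = 2 * 1 + 0
GCD(17, 277) = 1

Yes, coprime (GCD = 1)
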